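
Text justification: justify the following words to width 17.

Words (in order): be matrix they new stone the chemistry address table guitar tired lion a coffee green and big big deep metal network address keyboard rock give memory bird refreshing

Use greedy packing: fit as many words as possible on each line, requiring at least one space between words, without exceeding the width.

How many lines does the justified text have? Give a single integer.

Answer: 11

Derivation:
Line 1: ['be', 'matrix', 'they'] (min_width=14, slack=3)
Line 2: ['new', 'stone', 'the'] (min_width=13, slack=4)
Line 3: ['chemistry', 'address'] (min_width=17, slack=0)
Line 4: ['table', 'guitar'] (min_width=12, slack=5)
Line 5: ['tired', 'lion', 'a'] (min_width=12, slack=5)
Line 6: ['coffee', 'green', 'and'] (min_width=16, slack=1)
Line 7: ['big', 'big', 'deep'] (min_width=12, slack=5)
Line 8: ['metal', 'network'] (min_width=13, slack=4)
Line 9: ['address', 'keyboard'] (min_width=16, slack=1)
Line 10: ['rock', 'give', 'memory'] (min_width=16, slack=1)
Line 11: ['bird', 'refreshing'] (min_width=15, slack=2)
Total lines: 11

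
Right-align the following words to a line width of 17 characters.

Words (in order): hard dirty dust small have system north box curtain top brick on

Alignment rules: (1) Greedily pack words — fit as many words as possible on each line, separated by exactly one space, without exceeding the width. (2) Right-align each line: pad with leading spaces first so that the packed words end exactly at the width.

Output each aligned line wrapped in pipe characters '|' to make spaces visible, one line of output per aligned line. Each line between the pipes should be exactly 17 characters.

Line 1: ['hard', 'dirty', 'dust'] (min_width=15, slack=2)
Line 2: ['small', 'have', 'system'] (min_width=17, slack=0)
Line 3: ['north', 'box', 'curtain'] (min_width=17, slack=0)
Line 4: ['top', 'brick', 'on'] (min_width=12, slack=5)

Answer: |  hard dirty dust|
|small have system|
|north box curtain|
|     top brick on|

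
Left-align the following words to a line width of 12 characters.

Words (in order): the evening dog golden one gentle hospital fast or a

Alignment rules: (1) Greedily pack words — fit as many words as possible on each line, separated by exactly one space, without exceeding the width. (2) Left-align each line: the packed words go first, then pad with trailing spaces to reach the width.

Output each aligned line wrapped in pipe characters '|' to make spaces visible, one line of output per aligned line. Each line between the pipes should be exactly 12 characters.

Answer: |the evening |
|dog golden  |
|one gentle  |
|hospital    |
|fast or a   |

Derivation:
Line 1: ['the', 'evening'] (min_width=11, slack=1)
Line 2: ['dog', 'golden'] (min_width=10, slack=2)
Line 3: ['one', 'gentle'] (min_width=10, slack=2)
Line 4: ['hospital'] (min_width=8, slack=4)
Line 5: ['fast', 'or', 'a'] (min_width=9, slack=3)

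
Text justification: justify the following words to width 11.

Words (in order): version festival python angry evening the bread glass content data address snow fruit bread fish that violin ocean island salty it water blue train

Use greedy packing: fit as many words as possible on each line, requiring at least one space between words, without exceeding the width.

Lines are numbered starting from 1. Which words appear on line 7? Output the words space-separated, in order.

Line 1: ['version'] (min_width=7, slack=4)
Line 2: ['festival'] (min_width=8, slack=3)
Line 3: ['python'] (min_width=6, slack=5)
Line 4: ['angry'] (min_width=5, slack=6)
Line 5: ['evening', 'the'] (min_width=11, slack=0)
Line 6: ['bread', 'glass'] (min_width=11, slack=0)
Line 7: ['content'] (min_width=7, slack=4)
Line 8: ['data'] (min_width=4, slack=7)
Line 9: ['address'] (min_width=7, slack=4)
Line 10: ['snow', 'fruit'] (min_width=10, slack=1)
Line 11: ['bread', 'fish'] (min_width=10, slack=1)
Line 12: ['that', 'violin'] (min_width=11, slack=0)
Line 13: ['ocean'] (min_width=5, slack=6)
Line 14: ['island'] (min_width=6, slack=5)
Line 15: ['salty', 'it'] (min_width=8, slack=3)
Line 16: ['water', 'blue'] (min_width=10, slack=1)
Line 17: ['train'] (min_width=5, slack=6)

Answer: content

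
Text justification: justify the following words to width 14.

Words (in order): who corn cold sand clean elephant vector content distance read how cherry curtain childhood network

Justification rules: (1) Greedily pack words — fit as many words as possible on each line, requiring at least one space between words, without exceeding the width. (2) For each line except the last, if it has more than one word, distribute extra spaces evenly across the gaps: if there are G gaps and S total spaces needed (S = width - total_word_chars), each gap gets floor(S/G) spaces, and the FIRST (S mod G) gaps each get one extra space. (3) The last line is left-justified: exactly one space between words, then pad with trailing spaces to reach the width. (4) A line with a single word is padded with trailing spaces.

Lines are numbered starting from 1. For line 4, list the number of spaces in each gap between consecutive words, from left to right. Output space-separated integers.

Answer: 1

Derivation:
Line 1: ['who', 'corn', 'cold'] (min_width=13, slack=1)
Line 2: ['sand', 'clean'] (min_width=10, slack=4)
Line 3: ['elephant'] (min_width=8, slack=6)
Line 4: ['vector', 'content'] (min_width=14, slack=0)
Line 5: ['distance', 'read'] (min_width=13, slack=1)
Line 6: ['how', 'cherry'] (min_width=10, slack=4)
Line 7: ['curtain'] (min_width=7, slack=7)
Line 8: ['childhood'] (min_width=9, slack=5)
Line 9: ['network'] (min_width=7, slack=7)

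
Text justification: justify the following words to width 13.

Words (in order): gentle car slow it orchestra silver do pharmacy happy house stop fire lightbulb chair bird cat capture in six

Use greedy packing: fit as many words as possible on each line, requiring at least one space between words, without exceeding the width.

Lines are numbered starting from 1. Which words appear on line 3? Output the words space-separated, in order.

Line 1: ['gentle', 'car'] (min_width=10, slack=3)
Line 2: ['slow', 'it'] (min_width=7, slack=6)
Line 3: ['orchestra'] (min_width=9, slack=4)
Line 4: ['silver', 'do'] (min_width=9, slack=4)
Line 5: ['pharmacy'] (min_width=8, slack=5)
Line 6: ['happy', 'house'] (min_width=11, slack=2)
Line 7: ['stop', 'fire'] (min_width=9, slack=4)
Line 8: ['lightbulb'] (min_width=9, slack=4)
Line 9: ['chair', 'bird'] (min_width=10, slack=3)
Line 10: ['cat', 'capture'] (min_width=11, slack=2)
Line 11: ['in', 'six'] (min_width=6, slack=7)

Answer: orchestra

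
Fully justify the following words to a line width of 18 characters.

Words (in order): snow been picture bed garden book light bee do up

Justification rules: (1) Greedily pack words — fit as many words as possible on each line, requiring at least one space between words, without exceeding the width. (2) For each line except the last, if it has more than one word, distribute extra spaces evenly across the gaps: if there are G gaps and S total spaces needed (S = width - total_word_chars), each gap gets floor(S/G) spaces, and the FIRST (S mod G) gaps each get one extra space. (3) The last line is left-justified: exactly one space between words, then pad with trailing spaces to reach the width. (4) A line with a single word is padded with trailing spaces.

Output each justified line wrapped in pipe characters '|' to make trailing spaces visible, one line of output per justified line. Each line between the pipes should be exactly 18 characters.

Answer: |snow  been picture|
|bed   garden  book|
|light bee do up   |

Derivation:
Line 1: ['snow', 'been', 'picture'] (min_width=17, slack=1)
Line 2: ['bed', 'garden', 'book'] (min_width=15, slack=3)
Line 3: ['light', 'bee', 'do', 'up'] (min_width=15, slack=3)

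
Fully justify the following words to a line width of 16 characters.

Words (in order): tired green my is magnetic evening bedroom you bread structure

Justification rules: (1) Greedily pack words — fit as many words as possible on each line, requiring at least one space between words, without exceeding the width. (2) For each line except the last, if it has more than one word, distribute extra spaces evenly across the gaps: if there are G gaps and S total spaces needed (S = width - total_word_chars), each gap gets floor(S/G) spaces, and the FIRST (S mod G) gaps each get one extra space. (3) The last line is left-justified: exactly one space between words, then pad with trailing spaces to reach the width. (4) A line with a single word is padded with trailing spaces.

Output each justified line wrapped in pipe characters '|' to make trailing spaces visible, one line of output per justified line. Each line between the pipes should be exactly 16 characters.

Line 1: ['tired', 'green', 'my'] (min_width=14, slack=2)
Line 2: ['is', 'magnetic'] (min_width=11, slack=5)
Line 3: ['evening', 'bedroom'] (min_width=15, slack=1)
Line 4: ['you', 'bread'] (min_width=9, slack=7)
Line 5: ['structure'] (min_width=9, slack=7)

Answer: |tired  green  my|
|is      magnetic|
|evening  bedroom|
|you        bread|
|structure       |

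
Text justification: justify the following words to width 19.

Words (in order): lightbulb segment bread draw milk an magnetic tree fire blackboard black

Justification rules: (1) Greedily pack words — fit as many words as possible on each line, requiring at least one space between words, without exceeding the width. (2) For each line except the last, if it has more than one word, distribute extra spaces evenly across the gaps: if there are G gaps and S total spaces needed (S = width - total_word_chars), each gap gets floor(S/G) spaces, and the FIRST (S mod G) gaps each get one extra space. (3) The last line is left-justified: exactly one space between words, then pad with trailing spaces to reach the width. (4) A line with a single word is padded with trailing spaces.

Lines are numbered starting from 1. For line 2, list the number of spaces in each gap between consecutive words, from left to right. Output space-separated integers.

Line 1: ['lightbulb', 'segment'] (min_width=17, slack=2)
Line 2: ['bread', 'draw', 'milk', 'an'] (min_width=18, slack=1)
Line 3: ['magnetic', 'tree', 'fire'] (min_width=18, slack=1)
Line 4: ['blackboard', 'black'] (min_width=16, slack=3)

Answer: 2 1 1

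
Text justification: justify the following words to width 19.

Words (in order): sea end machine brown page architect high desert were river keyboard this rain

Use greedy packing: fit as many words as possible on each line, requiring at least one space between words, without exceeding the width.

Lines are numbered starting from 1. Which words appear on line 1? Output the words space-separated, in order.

Answer: sea end machine

Derivation:
Line 1: ['sea', 'end', 'machine'] (min_width=15, slack=4)
Line 2: ['brown', 'page'] (min_width=10, slack=9)
Line 3: ['architect', 'high'] (min_width=14, slack=5)
Line 4: ['desert', 'were', 'river'] (min_width=17, slack=2)
Line 5: ['keyboard', 'this', 'rain'] (min_width=18, slack=1)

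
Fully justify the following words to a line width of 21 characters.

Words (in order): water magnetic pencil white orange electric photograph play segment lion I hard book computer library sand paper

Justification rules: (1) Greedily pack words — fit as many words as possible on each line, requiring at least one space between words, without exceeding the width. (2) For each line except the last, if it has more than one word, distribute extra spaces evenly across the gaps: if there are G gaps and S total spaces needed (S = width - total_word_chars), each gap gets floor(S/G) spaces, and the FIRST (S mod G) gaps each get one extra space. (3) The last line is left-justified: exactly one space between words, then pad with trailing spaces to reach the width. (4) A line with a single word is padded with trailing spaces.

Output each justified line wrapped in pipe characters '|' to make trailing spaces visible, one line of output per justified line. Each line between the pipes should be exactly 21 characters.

Line 1: ['water', 'magnetic', 'pencil'] (min_width=21, slack=0)
Line 2: ['white', 'orange', 'electric'] (min_width=21, slack=0)
Line 3: ['photograph', 'play'] (min_width=15, slack=6)
Line 4: ['segment', 'lion', 'I', 'hard'] (min_width=19, slack=2)
Line 5: ['book', 'computer', 'library'] (min_width=21, slack=0)
Line 6: ['sand', 'paper'] (min_width=10, slack=11)

Answer: |water magnetic pencil|
|white orange electric|
|photograph       play|
|segment  lion  I hard|
|book computer library|
|sand paper           |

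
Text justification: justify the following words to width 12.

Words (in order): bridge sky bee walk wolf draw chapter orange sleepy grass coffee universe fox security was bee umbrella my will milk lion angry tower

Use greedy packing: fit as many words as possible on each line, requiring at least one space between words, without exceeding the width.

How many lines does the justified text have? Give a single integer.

Answer: 13

Derivation:
Line 1: ['bridge', 'sky'] (min_width=10, slack=2)
Line 2: ['bee', 'walk'] (min_width=8, slack=4)
Line 3: ['wolf', 'draw'] (min_width=9, slack=3)
Line 4: ['chapter'] (min_width=7, slack=5)
Line 5: ['orange'] (min_width=6, slack=6)
Line 6: ['sleepy', 'grass'] (min_width=12, slack=0)
Line 7: ['coffee'] (min_width=6, slack=6)
Line 8: ['universe', 'fox'] (min_width=12, slack=0)
Line 9: ['security', 'was'] (min_width=12, slack=0)
Line 10: ['bee', 'umbrella'] (min_width=12, slack=0)
Line 11: ['my', 'will', 'milk'] (min_width=12, slack=0)
Line 12: ['lion', 'angry'] (min_width=10, slack=2)
Line 13: ['tower'] (min_width=5, slack=7)
Total lines: 13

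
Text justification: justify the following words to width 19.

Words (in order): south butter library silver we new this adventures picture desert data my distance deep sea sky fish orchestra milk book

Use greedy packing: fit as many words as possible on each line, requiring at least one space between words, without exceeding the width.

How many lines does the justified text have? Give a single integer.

Answer: 7

Derivation:
Line 1: ['south', 'butter'] (min_width=12, slack=7)
Line 2: ['library', 'silver', 'we'] (min_width=17, slack=2)
Line 3: ['new', 'this', 'adventures'] (min_width=19, slack=0)
Line 4: ['picture', 'desert', 'data'] (min_width=19, slack=0)
Line 5: ['my', 'distance', 'deep'] (min_width=16, slack=3)
Line 6: ['sea', 'sky', 'fish'] (min_width=12, slack=7)
Line 7: ['orchestra', 'milk', 'book'] (min_width=19, slack=0)
Total lines: 7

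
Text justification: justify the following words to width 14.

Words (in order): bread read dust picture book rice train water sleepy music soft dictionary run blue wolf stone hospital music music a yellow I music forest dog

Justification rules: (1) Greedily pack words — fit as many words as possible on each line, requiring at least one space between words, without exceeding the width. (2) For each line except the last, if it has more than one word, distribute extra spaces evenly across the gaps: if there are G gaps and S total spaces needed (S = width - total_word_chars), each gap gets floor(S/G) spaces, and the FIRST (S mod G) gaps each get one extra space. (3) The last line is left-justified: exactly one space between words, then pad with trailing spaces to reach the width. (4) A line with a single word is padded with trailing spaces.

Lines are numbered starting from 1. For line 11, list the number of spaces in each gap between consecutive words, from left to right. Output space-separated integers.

Line 1: ['bread', 'read'] (min_width=10, slack=4)
Line 2: ['dust', 'picture'] (min_width=12, slack=2)
Line 3: ['book', 'rice'] (min_width=9, slack=5)
Line 4: ['train', 'water'] (min_width=11, slack=3)
Line 5: ['sleepy', 'music'] (min_width=12, slack=2)
Line 6: ['soft'] (min_width=4, slack=10)
Line 7: ['dictionary', 'run'] (min_width=14, slack=0)
Line 8: ['blue', 'wolf'] (min_width=9, slack=5)
Line 9: ['stone', 'hospital'] (min_width=14, slack=0)
Line 10: ['music', 'music', 'a'] (min_width=13, slack=1)
Line 11: ['yellow', 'I', 'music'] (min_width=14, slack=0)
Line 12: ['forest', 'dog'] (min_width=10, slack=4)

Answer: 1 1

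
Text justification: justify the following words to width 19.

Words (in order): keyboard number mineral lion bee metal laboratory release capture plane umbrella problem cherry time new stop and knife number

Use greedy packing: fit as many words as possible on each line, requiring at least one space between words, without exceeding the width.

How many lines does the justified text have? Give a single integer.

Answer: 8

Derivation:
Line 1: ['keyboard', 'number'] (min_width=15, slack=4)
Line 2: ['mineral', 'lion', 'bee'] (min_width=16, slack=3)
Line 3: ['metal', 'laboratory'] (min_width=16, slack=3)
Line 4: ['release', 'capture'] (min_width=15, slack=4)
Line 5: ['plane', 'umbrella'] (min_width=14, slack=5)
Line 6: ['problem', 'cherry', 'time'] (min_width=19, slack=0)
Line 7: ['new', 'stop', 'and', 'knife'] (min_width=18, slack=1)
Line 8: ['number'] (min_width=6, slack=13)
Total lines: 8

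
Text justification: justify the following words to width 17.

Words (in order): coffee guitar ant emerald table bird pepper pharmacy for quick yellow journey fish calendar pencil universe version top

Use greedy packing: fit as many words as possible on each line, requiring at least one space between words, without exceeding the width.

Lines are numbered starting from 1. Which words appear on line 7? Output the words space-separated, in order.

Answer: calendar pencil

Derivation:
Line 1: ['coffee', 'guitar', 'ant'] (min_width=17, slack=0)
Line 2: ['emerald', 'table'] (min_width=13, slack=4)
Line 3: ['bird', 'pepper'] (min_width=11, slack=6)
Line 4: ['pharmacy', 'for'] (min_width=12, slack=5)
Line 5: ['quick', 'yellow'] (min_width=12, slack=5)
Line 6: ['journey', 'fish'] (min_width=12, slack=5)
Line 7: ['calendar', 'pencil'] (min_width=15, slack=2)
Line 8: ['universe', 'version'] (min_width=16, slack=1)
Line 9: ['top'] (min_width=3, slack=14)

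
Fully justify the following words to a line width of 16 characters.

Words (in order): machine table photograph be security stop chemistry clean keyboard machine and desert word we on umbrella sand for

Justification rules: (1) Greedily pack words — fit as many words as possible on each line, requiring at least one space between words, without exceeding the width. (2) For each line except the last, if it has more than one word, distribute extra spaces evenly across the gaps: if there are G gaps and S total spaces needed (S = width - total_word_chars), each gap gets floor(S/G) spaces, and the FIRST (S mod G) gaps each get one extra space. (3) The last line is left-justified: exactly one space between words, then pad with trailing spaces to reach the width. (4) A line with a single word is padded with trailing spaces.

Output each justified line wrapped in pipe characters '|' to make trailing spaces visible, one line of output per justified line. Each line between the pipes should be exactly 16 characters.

Line 1: ['machine', 'table'] (min_width=13, slack=3)
Line 2: ['photograph', 'be'] (min_width=13, slack=3)
Line 3: ['security', 'stop'] (min_width=13, slack=3)
Line 4: ['chemistry', 'clean'] (min_width=15, slack=1)
Line 5: ['keyboard', 'machine'] (min_width=16, slack=0)
Line 6: ['and', 'desert', 'word'] (min_width=15, slack=1)
Line 7: ['we', 'on', 'umbrella'] (min_width=14, slack=2)
Line 8: ['sand', 'for'] (min_width=8, slack=8)

Answer: |machine    table|
|photograph    be|
|security    stop|
|chemistry  clean|
|keyboard machine|
|and  desert word|
|we  on  umbrella|
|sand for        |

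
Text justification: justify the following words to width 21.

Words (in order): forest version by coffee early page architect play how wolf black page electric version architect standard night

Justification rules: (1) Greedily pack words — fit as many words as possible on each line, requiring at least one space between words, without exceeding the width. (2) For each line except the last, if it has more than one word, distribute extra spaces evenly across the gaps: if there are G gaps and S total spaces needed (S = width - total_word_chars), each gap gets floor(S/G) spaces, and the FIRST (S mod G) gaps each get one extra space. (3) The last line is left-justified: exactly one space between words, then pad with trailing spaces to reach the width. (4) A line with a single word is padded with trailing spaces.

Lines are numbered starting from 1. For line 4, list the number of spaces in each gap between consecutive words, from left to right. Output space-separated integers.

Answer: 4 4

Derivation:
Line 1: ['forest', 'version', 'by'] (min_width=17, slack=4)
Line 2: ['coffee', 'early', 'page'] (min_width=17, slack=4)
Line 3: ['architect', 'play', 'how'] (min_width=18, slack=3)
Line 4: ['wolf', 'black', 'page'] (min_width=15, slack=6)
Line 5: ['electric', 'version'] (min_width=16, slack=5)
Line 6: ['architect', 'standard'] (min_width=18, slack=3)
Line 7: ['night'] (min_width=5, slack=16)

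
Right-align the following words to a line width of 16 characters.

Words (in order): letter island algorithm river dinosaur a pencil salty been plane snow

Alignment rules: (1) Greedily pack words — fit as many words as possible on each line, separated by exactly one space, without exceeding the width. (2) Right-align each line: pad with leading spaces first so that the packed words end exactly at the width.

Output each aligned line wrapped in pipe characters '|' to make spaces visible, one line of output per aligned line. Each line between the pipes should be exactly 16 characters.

Answer: |   letter island|
| algorithm river|
|      dinosaur a|
|    pencil salty|
| been plane snow|

Derivation:
Line 1: ['letter', 'island'] (min_width=13, slack=3)
Line 2: ['algorithm', 'river'] (min_width=15, slack=1)
Line 3: ['dinosaur', 'a'] (min_width=10, slack=6)
Line 4: ['pencil', 'salty'] (min_width=12, slack=4)
Line 5: ['been', 'plane', 'snow'] (min_width=15, slack=1)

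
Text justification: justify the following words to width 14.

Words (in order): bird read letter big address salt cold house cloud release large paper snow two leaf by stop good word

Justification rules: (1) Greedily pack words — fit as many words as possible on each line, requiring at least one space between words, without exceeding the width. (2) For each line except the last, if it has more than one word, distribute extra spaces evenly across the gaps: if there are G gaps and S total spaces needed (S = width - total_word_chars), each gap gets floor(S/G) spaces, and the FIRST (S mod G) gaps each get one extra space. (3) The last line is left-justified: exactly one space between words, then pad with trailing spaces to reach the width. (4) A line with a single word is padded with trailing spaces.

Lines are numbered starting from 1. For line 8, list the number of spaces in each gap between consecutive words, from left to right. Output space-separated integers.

Answer: 2 2

Derivation:
Line 1: ['bird', 'read'] (min_width=9, slack=5)
Line 2: ['letter', 'big'] (min_width=10, slack=4)
Line 3: ['address', 'salt'] (min_width=12, slack=2)
Line 4: ['cold', 'house'] (min_width=10, slack=4)
Line 5: ['cloud', 'release'] (min_width=13, slack=1)
Line 6: ['large', 'paper'] (min_width=11, slack=3)
Line 7: ['snow', 'two', 'leaf'] (min_width=13, slack=1)
Line 8: ['by', 'stop', 'good'] (min_width=12, slack=2)
Line 9: ['word'] (min_width=4, slack=10)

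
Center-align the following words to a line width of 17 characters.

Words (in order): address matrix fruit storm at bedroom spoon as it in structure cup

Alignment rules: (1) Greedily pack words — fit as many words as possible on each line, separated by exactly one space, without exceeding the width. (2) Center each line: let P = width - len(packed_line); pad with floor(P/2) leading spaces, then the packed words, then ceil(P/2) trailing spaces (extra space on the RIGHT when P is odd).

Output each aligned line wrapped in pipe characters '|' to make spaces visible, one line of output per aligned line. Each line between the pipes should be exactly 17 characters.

Answer: | address matrix  |
| fruit storm at  |
|bedroom spoon as |
| it in structure |
|       cup       |

Derivation:
Line 1: ['address', 'matrix'] (min_width=14, slack=3)
Line 2: ['fruit', 'storm', 'at'] (min_width=14, slack=3)
Line 3: ['bedroom', 'spoon', 'as'] (min_width=16, slack=1)
Line 4: ['it', 'in', 'structure'] (min_width=15, slack=2)
Line 5: ['cup'] (min_width=3, slack=14)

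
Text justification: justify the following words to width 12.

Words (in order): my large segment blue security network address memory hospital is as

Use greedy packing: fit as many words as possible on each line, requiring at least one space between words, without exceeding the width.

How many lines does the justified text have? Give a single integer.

Line 1: ['my', 'large'] (min_width=8, slack=4)
Line 2: ['segment', 'blue'] (min_width=12, slack=0)
Line 3: ['security'] (min_width=8, slack=4)
Line 4: ['network'] (min_width=7, slack=5)
Line 5: ['address'] (min_width=7, slack=5)
Line 6: ['memory'] (min_width=6, slack=6)
Line 7: ['hospital', 'is'] (min_width=11, slack=1)
Line 8: ['as'] (min_width=2, slack=10)
Total lines: 8

Answer: 8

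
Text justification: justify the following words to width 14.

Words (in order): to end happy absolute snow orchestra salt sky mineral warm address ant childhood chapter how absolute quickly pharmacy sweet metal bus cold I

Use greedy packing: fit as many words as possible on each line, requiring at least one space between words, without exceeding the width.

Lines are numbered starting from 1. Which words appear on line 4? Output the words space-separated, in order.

Answer: sky mineral

Derivation:
Line 1: ['to', 'end', 'happy'] (min_width=12, slack=2)
Line 2: ['absolute', 'snow'] (min_width=13, slack=1)
Line 3: ['orchestra', 'salt'] (min_width=14, slack=0)
Line 4: ['sky', 'mineral'] (min_width=11, slack=3)
Line 5: ['warm', 'address'] (min_width=12, slack=2)
Line 6: ['ant', 'childhood'] (min_width=13, slack=1)
Line 7: ['chapter', 'how'] (min_width=11, slack=3)
Line 8: ['absolute'] (min_width=8, slack=6)
Line 9: ['quickly'] (min_width=7, slack=7)
Line 10: ['pharmacy', 'sweet'] (min_width=14, slack=0)
Line 11: ['metal', 'bus', 'cold'] (min_width=14, slack=0)
Line 12: ['I'] (min_width=1, slack=13)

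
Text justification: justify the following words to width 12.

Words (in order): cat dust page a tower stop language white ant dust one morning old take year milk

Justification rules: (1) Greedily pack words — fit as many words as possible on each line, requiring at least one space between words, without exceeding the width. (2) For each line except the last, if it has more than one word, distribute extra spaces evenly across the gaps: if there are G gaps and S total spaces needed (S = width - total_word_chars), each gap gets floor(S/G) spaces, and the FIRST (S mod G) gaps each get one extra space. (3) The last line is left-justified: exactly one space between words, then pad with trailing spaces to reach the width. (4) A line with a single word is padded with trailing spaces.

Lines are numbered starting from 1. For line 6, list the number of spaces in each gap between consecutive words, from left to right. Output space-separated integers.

Line 1: ['cat', 'dust'] (min_width=8, slack=4)
Line 2: ['page', 'a', 'tower'] (min_width=12, slack=0)
Line 3: ['stop'] (min_width=4, slack=8)
Line 4: ['language'] (min_width=8, slack=4)
Line 5: ['white', 'ant'] (min_width=9, slack=3)
Line 6: ['dust', 'one'] (min_width=8, slack=4)
Line 7: ['morning', 'old'] (min_width=11, slack=1)
Line 8: ['take', 'year'] (min_width=9, slack=3)
Line 9: ['milk'] (min_width=4, slack=8)

Answer: 5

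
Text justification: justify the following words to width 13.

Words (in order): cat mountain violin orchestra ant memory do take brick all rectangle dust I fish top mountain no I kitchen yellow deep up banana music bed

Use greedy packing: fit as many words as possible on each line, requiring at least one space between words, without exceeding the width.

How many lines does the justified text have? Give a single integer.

Answer: 12

Derivation:
Line 1: ['cat', 'mountain'] (min_width=12, slack=1)
Line 2: ['violin'] (min_width=6, slack=7)
Line 3: ['orchestra', 'ant'] (min_width=13, slack=0)
Line 4: ['memory', 'do'] (min_width=9, slack=4)
Line 5: ['take', 'brick'] (min_width=10, slack=3)
Line 6: ['all', 'rectangle'] (min_width=13, slack=0)
Line 7: ['dust', 'I', 'fish'] (min_width=11, slack=2)
Line 8: ['top', 'mountain'] (min_width=12, slack=1)
Line 9: ['no', 'I', 'kitchen'] (min_width=12, slack=1)
Line 10: ['yellow', 'deep'] (min_width=11, slack=2)
Line 11: ['up', 'banana'] (min_width=9, slack=4)
Line 12: ['music', 'bed'] (min_width=9, slack=4)
Total lines: 12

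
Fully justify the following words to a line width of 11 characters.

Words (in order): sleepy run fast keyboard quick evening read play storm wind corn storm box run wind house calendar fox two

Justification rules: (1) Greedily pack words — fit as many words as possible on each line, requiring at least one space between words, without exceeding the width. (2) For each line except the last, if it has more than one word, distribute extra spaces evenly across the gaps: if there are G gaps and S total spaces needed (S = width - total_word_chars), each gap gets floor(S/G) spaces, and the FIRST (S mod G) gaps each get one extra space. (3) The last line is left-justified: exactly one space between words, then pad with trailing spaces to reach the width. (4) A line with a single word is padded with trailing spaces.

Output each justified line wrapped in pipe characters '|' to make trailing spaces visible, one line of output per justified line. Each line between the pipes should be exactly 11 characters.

Line 1: ['sleepy', 'run'] (min_width=10, slack=1)
Line 2: ['fast'] (min_width=4, slack=7)
Line 3: ['keyboard'] (min_width=8, slack=3)
Line 4: ['quick'] (min_width=5, slack=6)
Line 5: ['evening'] (min_width=7, slack=4)
Line 6: ['read', 'play'] (min_width=9, slack=2)
Line 7: ['storm', 'wind'] (min_width=10, slack=1)
Line 8: ['corn', 'storm'] (min_width=10, slack=1)
Line 9: ['box', 'run'] (min_width=7, slack=4)
Line 10: ['wind', 'house'] (min_width=10, slack=1)
Line 11: ['calendar'] (min_width=8, slack=3)
Line 12: ['fox', 'two'] (min_width=7, slack=4)

Answer: |sleepy  run|
|fast       |
|keyboard   |
|quick      |
|evening    |
|read   play|
|storm  wind|
|corn  storm|
|box     run|
|wind  house|
|calendar   |
|fox two    |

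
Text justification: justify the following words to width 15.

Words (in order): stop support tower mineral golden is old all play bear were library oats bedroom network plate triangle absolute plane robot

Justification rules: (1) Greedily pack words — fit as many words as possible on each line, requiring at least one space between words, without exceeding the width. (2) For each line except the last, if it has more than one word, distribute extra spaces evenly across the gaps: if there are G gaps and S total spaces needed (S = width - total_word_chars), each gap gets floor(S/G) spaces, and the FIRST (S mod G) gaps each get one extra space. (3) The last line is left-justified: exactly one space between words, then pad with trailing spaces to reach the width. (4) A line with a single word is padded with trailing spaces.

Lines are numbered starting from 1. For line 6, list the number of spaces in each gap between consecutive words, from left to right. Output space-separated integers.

Line 1: ['stop', 'support'] (min_width=12, slack=3)
Line 2: ['tower', 'mineral'] (min_width=13, slack=2)
Line 3: ['golden', 'is', 'old'] (min_width=13, slack=2)
Line 4: ['all', 'play', 'bear'] (min_width=13, slack=2)
Line 5: ['were', 'library'] (min_width=12, slack=3)
Line 6: ['oats', 'bedroom'] (min_width=12, slack=3)
Line 7: ['network', 'plate'] (min_width=13, slack=2)
Line 8: ['triangle'] (min_width=8, slack=7)
Line 9: ['absolute', 'plane'] (min_width=14, slack=1)
Line 10: ['robot'] (min_width=5, slack=10)

Answer: 4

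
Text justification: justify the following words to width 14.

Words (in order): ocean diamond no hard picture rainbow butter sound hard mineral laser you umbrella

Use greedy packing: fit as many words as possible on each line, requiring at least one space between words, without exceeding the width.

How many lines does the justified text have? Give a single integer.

Answer: 7

Derivation:
Line 1: ['ocean', 'diamond'] (min_width=13, slack=1)
Line 2: ['no', 'hard'] (min_width=7, slack=7)
Line 3: ['picture'] (min_width=7, slack=7)
Line 4: ['rainbow', 'butter'] (min_width=14, slack=0)
Line 5: ['sound', 'hard'] (min_width=10, slack=4)
Line 6: ['mineral', 'laser'] (min_width=13, slack=1)
Line 7: ['you', 'umbrella'] (min_width=12, slack=2)
Total lines: 7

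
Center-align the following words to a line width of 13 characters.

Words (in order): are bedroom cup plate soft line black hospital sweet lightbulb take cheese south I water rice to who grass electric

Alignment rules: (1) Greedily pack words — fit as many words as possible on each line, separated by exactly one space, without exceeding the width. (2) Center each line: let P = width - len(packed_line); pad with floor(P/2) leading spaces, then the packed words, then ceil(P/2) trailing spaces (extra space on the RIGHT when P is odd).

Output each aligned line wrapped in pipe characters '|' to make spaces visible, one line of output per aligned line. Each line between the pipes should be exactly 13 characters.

Line 1: ['are', 'bedroom'] (min_width=11, slack=2)
Line 2: ['cup', 'plate'] (min_width=9, slack=4)
Line 3: ['soft', 'line'] (min_width=9, slack=4)
Line 4: ['black'] (min_width=5, slack=8)
Line 5: ['hospital'] (min_width=8, slack=5)
Line 6: ['sweet'] (min_width=5, slack=8)
Line 7: ['lightbulb'] (min_width=9, slack=4)
Line 8: ['take', 'cheese'] (min_width=11, slack=2)
Line 9: ['south', 'I', 'water'] (min_width=13, slack=0)
Line 10: ['rice', 'to', 'who'] (min_width=11, slack=2)
Line 11: ['grass'] (min_width=5, slack=8)
Line 12: ['electric'] (min_width=8, slack=5)

Answer: | are bedroom |
|  cup plate  |
|  soft line  |
|    black    |
|  hospital   |
|    sweet    |
|  lightbulb  |
| take cheese |
|south I water|
| rice to who |
|    grass    |
|  electric   |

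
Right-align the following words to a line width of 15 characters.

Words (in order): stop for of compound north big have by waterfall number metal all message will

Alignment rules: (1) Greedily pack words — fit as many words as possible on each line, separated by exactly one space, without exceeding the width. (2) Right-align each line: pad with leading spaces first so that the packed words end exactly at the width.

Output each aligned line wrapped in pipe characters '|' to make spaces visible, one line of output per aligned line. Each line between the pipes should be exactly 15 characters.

Answer: |    stop for of|
| compound north|
|    big have by|
|      waterfall|
|   number metal|
|    all message|
|           will|

Derivation:
Line 1: ['stop', 'for', 'of'] (min_width=11, slack=4)
Line 2: ['compound', 'north'] (min_width=14, slack=1)
Line 3: ['big', 'have', 'by'] (min_width=11, slack=4)
Line 4: ['waterfall'] (min_width=9, slack=6)
Line 5: ['number', 'metal'] (min_width=12, slack=3)
Line 6: ['all', 'message'] (min_width=11, slack=4)
Line 7: ['will'] (min_width=4, slack=11)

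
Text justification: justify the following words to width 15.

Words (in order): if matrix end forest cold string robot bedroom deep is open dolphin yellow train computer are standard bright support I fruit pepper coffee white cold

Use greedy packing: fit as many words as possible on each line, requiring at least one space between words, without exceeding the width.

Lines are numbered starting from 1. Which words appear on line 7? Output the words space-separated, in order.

Answer: computer are

Derivation:
Line 1: ['if', 'matrix', 'end'] (min_width=13, slack=2)
Line 2: ['forest', 'cold'] (min_width=11, slack=4)
Line 3: ['string', 'robot'] (min_width=12, slack=3)
Line 4: ['bedroom', 'deep', 'is'] (min_width=15, slack=0)
Line 5: ['open', 'dolphin'] (min_width=12, slack=3)
Line 6: ['yellow', 'train'] (min_width=12, slack=3)
Line 7: ['computer', 'are'] (min_width=12, slack=3)
Line 8: ['standard', 'bright'] (min_width=15, slack=0)
Line 9: ['support', 'I', 'fruit'] (min_width=15, slack=0)
Line 10: ['pepper', 'coffee'] (min_width=13, slack=2)
Line 11: ['white', 'cold'] (min_width=10, slack=5)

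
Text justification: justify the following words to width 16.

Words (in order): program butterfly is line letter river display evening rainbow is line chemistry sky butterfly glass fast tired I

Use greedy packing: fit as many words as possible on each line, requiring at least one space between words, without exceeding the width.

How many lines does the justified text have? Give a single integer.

Line 1: ['program'] (min_width=7, slack=9)
Line 2: ['butterfly', 'is'] (min_width=12, slack=4)
Line 3: ['line', 'letter'] (min_width=11, slack=5)
Line 4: ['river', 'display'] (min_width=13, slack=3)
Line 5: ['evening', 'rainbow'] (min_width=15, slack=1)
Line 6: ['is', 'line'] (min_width=7, slack=9)
Line 7: ['chemistry', 'sky'] (min_width=13, slack=3)
Line 8: ['butterfly', 'glass'] (min_width=15, slack=1)
Line 9: ['fast', 'tired', 'I'] (min_width=12, slack=4)
Total lines: 9

Answer: 9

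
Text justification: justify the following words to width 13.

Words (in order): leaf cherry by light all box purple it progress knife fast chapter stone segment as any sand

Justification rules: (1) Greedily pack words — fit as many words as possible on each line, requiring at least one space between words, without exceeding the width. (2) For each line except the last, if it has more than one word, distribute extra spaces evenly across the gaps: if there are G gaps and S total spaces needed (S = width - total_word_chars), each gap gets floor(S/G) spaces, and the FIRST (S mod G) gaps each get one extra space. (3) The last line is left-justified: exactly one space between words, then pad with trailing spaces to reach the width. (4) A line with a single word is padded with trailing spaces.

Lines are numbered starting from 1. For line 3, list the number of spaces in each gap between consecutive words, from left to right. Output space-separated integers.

Answer: 1 1

Derivation:
Line 1: ['leaf', 'cherry'] (min_width=11, slack=2)
Line 2: ['by', 'light', 'all'] (min_width=12, slack=1)
Line 3: ['box', 'purple', 'it'] (min_width=13, slack=0)
Line 4: ['progress'] (min_width=8, slack=5)
Line 5: ['knife', 'fast'] (min_width=10, slack=3)
Line 6: ['chapter', 'stone'] (min_width=13, slack=0)
Line 7: ['segment', 'as'] (min_width=10, slack=3)
Line 8: ['any', 'sand'] (min_width=8, slack=5)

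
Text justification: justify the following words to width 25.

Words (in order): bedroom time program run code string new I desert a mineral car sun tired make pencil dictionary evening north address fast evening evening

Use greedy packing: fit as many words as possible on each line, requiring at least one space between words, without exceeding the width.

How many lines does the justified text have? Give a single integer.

Answer: 6

Derivation:
Line 1: ['bedroom', 'time', 'program', 'run'] (min_width=24, slack=1)
Line 2: ['code', 'string', 'new', 'I', 'desert'] (min_width=24, slack=1)
Line 3: ['a', 'mineral', 'car', 'sun', 'tired'] (min_width=23, slack=2)
Line 4: ['make', 'pencil', 'dictionary'] (min_width=22, slack=3)
Line 5: ['evening', 'north', 'address'] (min_width=21, slack=4)
Line 6: ['fast', 'evening', 'evening'] (min_width=20, slack=5)
Total lines: 6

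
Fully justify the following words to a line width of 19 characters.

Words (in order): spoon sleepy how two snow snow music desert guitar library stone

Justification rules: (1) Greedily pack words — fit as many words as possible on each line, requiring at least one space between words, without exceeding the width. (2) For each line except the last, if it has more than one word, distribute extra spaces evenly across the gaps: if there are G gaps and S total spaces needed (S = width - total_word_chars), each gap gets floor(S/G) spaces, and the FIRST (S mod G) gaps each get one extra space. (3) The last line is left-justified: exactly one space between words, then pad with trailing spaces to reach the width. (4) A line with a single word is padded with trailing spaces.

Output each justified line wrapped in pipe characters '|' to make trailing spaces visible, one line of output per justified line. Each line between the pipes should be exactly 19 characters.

Line 1: ['spoon', 'sleepy', 'how'] (min_width=16, slack=3)
Line 2: ['two', 'snow', 'snow', 'music'] (min_width=19, slack=0)
Line 3: ['desert', 'guitar'] (min_width=13, slack=6)
Line 4: ['library', 'stone'] (min_width=13, slack=6)

Answer: |spoon   sleepy  how|
|two snow snow music|
|desert       guitar|
|library stone      |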